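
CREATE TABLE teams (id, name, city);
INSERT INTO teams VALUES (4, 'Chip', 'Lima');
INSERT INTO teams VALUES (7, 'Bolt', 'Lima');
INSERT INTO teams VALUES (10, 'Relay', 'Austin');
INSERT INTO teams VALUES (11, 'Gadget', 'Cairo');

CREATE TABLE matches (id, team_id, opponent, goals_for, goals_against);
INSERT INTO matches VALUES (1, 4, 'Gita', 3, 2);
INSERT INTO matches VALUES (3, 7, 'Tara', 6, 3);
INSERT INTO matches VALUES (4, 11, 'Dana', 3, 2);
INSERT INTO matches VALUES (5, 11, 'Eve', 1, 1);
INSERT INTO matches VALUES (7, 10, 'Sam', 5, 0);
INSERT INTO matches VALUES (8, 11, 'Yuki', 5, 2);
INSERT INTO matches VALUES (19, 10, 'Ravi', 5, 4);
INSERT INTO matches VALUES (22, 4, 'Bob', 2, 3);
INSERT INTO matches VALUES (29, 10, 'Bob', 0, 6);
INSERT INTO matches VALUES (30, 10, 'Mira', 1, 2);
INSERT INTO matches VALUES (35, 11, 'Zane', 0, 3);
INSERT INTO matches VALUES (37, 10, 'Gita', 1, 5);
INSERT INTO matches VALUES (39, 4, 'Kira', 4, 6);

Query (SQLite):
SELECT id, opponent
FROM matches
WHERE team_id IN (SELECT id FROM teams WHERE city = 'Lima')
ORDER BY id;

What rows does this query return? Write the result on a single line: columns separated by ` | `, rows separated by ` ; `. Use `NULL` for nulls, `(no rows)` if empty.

Inner query: teams.id where city = 'Lima'.
Outer: keep matches rows whose team_id is in that set.
Inner query → {4, 7}

1 | Gita ; 3 | Tara ; 22 | Bob ; 39 | Kira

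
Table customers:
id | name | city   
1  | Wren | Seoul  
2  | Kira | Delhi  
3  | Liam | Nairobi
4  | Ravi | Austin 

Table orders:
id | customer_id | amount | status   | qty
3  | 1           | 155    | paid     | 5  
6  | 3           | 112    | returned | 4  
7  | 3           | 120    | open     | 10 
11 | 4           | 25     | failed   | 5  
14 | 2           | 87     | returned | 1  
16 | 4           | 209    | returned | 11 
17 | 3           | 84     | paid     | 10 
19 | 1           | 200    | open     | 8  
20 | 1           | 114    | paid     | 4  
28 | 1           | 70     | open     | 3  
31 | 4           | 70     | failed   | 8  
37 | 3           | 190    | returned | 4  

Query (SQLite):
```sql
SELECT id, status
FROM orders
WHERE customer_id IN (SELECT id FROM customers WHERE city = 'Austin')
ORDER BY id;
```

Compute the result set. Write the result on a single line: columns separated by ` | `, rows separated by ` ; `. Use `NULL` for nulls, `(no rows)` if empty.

Inner query: customers.id where city = 'Austin'.
Outer: keep orders rows whose customer_id is in that set.
Inner query → {4}

11 | failed ; 16 | returned ; 31 | failed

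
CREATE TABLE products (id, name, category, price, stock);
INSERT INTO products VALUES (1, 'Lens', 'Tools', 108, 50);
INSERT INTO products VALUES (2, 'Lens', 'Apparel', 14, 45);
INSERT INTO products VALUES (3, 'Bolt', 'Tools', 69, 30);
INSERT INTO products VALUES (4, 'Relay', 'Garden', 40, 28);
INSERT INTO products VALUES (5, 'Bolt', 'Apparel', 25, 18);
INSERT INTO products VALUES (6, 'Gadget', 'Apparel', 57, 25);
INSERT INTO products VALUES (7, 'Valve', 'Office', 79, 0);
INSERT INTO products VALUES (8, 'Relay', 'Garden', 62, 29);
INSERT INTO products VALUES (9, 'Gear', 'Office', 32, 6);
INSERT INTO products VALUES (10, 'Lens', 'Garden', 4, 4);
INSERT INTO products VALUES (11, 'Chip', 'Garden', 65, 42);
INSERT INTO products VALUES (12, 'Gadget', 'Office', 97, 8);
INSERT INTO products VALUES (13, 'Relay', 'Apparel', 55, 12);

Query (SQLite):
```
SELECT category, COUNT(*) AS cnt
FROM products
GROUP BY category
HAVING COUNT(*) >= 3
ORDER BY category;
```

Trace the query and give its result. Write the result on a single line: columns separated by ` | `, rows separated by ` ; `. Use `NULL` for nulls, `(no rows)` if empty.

Apparel | 4 ; Garden | 4 ; Office | 3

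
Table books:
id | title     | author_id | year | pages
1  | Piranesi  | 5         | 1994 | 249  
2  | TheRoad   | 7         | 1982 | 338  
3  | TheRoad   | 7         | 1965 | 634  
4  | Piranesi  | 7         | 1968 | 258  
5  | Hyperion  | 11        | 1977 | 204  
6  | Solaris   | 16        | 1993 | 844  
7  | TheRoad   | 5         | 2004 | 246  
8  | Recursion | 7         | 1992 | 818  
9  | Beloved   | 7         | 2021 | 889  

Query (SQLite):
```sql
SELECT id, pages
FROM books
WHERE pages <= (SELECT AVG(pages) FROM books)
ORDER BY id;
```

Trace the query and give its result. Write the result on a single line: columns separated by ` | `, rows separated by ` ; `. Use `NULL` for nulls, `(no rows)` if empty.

Scalar subquery: AVG(pages) over all books rows = 497.777778 (≈; comparison uses full precision).
Keep rows where pages <= that value.

1 | 249 ; 2 | 338 ; 4 | 258 ; 5 | 204 ; 7 | 246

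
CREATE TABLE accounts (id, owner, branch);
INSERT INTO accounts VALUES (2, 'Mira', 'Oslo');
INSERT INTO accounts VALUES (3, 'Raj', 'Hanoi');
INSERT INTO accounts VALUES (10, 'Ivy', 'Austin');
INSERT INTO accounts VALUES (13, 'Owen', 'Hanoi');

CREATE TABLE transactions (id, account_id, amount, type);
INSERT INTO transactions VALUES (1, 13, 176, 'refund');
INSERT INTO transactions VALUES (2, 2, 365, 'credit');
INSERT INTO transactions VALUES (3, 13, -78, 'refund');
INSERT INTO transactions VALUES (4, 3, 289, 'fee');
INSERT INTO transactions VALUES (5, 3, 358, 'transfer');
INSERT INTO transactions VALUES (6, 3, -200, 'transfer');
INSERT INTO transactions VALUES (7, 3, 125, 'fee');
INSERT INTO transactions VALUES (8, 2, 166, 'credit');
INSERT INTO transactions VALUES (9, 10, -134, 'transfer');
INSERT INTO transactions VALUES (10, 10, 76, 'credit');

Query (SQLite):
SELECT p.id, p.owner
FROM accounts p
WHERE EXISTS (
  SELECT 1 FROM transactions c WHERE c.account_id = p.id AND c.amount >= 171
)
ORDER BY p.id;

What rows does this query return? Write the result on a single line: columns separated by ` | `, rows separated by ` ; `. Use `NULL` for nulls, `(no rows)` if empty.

2 | Mira ; 3 | Raj ; 13 | Owen

For each accounts row, check whether any transactions with matching account_id has amount >= 171.
Keep rows where that is true.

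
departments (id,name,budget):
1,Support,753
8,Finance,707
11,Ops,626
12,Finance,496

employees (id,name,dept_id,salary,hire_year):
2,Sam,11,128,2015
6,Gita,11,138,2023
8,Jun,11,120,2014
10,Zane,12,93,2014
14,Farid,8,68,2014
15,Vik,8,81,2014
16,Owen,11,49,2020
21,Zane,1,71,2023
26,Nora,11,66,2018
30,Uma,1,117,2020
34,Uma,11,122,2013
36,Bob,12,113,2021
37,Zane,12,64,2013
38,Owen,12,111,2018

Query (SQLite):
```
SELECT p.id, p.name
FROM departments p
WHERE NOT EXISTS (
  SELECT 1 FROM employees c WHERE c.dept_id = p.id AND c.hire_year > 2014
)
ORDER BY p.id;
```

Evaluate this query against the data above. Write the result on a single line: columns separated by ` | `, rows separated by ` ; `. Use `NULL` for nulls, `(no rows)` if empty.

8 | Finance

For each departments row, check whether any employees with matching dept_id has hire_year > 2014.
Keep rows where that is false.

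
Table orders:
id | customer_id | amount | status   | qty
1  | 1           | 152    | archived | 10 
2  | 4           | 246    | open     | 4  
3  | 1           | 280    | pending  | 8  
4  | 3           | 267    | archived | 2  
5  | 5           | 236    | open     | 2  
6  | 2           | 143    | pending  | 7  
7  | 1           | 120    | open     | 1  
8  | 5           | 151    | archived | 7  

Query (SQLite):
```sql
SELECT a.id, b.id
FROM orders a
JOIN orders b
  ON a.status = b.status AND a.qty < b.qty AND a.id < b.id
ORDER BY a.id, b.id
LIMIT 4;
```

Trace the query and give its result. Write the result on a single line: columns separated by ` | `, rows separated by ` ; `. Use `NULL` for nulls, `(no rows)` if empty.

4 | 8

Pairs (a,b) with same status, a.qty < b.qty, a.id < b.id.
status groups: archived:{1,4,8} open:{2,5,7} pending:{3,6}
Ordered by (a.id, b.id); first 4.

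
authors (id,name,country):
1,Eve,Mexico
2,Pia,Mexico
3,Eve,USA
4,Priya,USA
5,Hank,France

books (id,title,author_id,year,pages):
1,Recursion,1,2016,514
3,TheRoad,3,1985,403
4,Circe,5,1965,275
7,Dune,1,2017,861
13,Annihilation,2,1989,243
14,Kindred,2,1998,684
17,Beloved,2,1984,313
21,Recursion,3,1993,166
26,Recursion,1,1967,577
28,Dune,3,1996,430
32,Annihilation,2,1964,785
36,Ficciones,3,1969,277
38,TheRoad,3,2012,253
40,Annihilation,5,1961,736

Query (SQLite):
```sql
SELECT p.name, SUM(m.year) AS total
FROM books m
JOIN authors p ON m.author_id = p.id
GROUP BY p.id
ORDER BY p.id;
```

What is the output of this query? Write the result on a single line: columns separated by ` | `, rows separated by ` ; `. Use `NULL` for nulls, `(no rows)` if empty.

Join each books row to its authors via author_id.
Group joined rows by authors.id; compute SUM(m.year) per group.
  1: ids {1, 7, 26} → SUM(m.year)=6000
  2: ids {13, 14, 17, 32} → SUM(m.year)=7935
  3: ids {3, 21, 28, 36, 38} → SUM(m.year)=9955
  5: ids {4, 40} → SUM(m.year)=3926

Eve | 6000 ; Pia | 7935 ; Eve | 9955 ; Hank | 3926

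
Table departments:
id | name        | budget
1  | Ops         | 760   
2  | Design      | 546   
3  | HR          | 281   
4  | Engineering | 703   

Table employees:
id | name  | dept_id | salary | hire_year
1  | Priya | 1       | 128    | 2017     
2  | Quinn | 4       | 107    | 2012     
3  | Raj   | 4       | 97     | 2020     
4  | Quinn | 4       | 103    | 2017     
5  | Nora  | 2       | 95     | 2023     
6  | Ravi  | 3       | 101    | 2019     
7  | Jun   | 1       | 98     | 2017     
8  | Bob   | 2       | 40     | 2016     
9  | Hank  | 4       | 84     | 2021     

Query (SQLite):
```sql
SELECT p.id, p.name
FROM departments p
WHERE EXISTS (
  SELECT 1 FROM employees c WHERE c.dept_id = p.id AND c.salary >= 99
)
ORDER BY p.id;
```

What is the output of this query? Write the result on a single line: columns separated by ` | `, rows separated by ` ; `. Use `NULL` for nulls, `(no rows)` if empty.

For each departments row, check whether any employees with matching dept_id has salary >= 99.
Keep rows where that is true.

1 | Ops ; 3 | HR ; 4 | Engineering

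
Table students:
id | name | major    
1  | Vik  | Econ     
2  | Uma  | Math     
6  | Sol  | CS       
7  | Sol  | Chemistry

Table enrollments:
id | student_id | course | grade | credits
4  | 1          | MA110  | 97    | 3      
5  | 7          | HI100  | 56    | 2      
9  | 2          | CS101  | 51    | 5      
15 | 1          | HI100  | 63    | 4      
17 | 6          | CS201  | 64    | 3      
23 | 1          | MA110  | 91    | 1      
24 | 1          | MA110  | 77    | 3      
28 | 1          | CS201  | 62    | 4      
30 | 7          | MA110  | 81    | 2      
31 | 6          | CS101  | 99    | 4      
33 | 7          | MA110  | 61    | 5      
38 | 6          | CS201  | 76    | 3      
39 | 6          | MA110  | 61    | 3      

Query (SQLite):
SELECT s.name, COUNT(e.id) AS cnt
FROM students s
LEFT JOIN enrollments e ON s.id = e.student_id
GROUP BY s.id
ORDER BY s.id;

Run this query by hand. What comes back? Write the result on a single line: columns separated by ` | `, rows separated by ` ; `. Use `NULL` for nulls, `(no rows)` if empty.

LEFT JOIN keeps every students row; unmatched ones get NULL for enrollments columns.
Group by students.id and compute COUNT(e.id). COUNT(col) of an all-NULL group is 0.
  1: ids {4, 15, 23, 24, 28} → COUNT(e.id)=5
  2: ids {9} → COUNT(e.id)=1
  6: ids {17, 31, 38, 39} → COUNT(e.id)=4
  7: ids {5, 30, 33} → COUNT(e.id)=3

Vik | 5 ; Uma | 1 ; Sol | 4 ; Sol | 3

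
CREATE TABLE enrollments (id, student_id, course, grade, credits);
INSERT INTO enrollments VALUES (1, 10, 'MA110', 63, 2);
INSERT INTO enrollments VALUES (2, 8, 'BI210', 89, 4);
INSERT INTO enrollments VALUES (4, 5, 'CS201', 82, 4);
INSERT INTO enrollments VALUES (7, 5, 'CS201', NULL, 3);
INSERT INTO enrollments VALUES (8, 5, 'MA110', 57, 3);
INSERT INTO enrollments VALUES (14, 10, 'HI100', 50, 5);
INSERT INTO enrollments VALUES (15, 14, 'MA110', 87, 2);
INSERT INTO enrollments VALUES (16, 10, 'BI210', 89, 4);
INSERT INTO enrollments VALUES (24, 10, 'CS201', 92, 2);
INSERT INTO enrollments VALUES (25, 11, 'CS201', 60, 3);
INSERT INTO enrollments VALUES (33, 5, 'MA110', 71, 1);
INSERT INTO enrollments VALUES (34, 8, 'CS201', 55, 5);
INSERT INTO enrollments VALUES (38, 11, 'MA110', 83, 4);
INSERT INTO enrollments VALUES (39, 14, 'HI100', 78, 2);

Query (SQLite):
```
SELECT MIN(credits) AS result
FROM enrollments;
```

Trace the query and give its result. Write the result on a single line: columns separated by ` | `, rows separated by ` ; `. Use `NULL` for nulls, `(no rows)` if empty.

All credits values: [2, 4, 4, 3, 3, 5, 2, 4, 2, 3, 1, 5, 4, 2].
MIN of non-NULL values = 1.

1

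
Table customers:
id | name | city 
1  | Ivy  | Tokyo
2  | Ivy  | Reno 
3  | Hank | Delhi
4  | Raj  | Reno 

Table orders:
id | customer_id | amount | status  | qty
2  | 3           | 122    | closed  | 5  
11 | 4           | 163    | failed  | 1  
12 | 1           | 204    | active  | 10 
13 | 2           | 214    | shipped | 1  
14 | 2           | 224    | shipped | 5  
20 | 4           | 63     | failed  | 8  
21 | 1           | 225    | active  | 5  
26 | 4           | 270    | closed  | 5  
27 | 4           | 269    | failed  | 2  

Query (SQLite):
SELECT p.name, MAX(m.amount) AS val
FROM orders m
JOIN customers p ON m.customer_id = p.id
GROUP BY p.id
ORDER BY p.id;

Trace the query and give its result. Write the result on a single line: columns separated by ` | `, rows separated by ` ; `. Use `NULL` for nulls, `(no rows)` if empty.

Join each orders row to its customers via customer_id.
Group joined rows by customers.id; compute MAX(m.amount) per group.
  1: ids {12, 21} → MAX(m.amount)=225
  2: ids {13, 14} → MAX(m.amount)=224
  3: ids {2} → MAX(m.amount)=122
  4: ids {11, 20, 26, 27} → MAX(m.amount)=270

Ivy | 225 ; Ivy | 224 ; Hank | 122 ; Raj | 270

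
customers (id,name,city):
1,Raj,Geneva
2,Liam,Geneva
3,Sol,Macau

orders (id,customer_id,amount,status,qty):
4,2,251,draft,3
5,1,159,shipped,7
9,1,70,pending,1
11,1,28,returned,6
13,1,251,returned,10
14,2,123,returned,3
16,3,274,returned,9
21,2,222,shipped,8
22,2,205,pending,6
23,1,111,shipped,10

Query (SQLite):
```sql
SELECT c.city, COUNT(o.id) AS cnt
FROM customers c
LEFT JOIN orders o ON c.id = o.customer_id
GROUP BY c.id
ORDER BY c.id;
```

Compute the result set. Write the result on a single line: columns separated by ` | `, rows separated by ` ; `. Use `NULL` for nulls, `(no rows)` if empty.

Geneva | 5 ; Geneva | 4 ; Macau | 1

LEFT JOIN keeps every customers row; unmatched ones get NULL for orders columns.
Group by customers.id and compute COUNT(o.id). COUNT(col) of an all-NULL group is 0.
  1: ids {5, 9, 11, 13, 23} → COUNT(o.id)=5
  2: ids {4, 14, 21, 22} → COUNT(o.id)=4
  3: ids {16} → COUNT(o.id)=1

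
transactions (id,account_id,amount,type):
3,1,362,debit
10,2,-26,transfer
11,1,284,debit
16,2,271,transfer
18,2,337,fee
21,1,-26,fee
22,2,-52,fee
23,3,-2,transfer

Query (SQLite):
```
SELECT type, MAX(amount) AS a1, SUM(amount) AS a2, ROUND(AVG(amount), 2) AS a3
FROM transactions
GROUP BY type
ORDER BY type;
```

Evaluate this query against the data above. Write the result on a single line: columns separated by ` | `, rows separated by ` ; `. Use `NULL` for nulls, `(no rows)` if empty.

debit | 362 | 646 | 323 ; fee | 337 | 259 | 86.33 ; transfer | 271 | 243 | 81

Group transactions by type.
Per group compute: MAX(amount), SUM(amount), ROUND(AVG(amount), 2).
  debit: ids {3, 11} → MAX(amount)=362, SUM(amount)=646, ROUND(AVG(amount), 2)=323
  fee: ids {18, 21, 22} → MAX(amount)=337, SUM(amount)=259, ROUND(AVG(amount), 2)=86.33
  transfer: ids {10, 16, 23} → MAX(amount)=271, SUM(amount)=243, ROUND(AVG(amount), 2)=81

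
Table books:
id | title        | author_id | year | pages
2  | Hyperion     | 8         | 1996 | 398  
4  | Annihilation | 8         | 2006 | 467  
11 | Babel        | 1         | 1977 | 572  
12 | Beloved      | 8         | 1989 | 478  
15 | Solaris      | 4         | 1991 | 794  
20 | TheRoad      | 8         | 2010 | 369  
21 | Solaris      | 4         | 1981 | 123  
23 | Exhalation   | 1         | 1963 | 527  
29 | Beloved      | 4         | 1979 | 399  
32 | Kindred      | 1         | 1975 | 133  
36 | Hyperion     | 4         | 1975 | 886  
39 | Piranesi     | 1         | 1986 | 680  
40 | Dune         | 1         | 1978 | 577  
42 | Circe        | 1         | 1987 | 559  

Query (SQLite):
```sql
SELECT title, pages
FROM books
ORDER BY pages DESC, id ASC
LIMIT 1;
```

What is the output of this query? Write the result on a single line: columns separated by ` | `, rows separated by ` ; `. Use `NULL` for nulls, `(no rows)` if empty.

Sort by pages desc, tiebreak id asc: (886, id=36), (794, id=15), (680, id=39), (577, id=40) …. Take first 1.

Hyperion | 886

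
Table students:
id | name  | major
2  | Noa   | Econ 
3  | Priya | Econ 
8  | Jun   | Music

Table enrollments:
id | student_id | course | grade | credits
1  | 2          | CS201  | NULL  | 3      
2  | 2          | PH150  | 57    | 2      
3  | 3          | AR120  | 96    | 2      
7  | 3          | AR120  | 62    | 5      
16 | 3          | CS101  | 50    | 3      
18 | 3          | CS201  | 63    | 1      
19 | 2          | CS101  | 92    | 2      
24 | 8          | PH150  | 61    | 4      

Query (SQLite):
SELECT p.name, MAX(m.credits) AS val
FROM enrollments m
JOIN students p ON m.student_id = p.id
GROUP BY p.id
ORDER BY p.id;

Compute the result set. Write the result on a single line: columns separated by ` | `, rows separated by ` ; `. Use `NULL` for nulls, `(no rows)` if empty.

Noa | 3 ; Priya | 5 ; Jun | 4

Join each enrollments row to its students via student_id.
Group joined rows by students.id; compute MAX(m.credits) per group.
  2: ids {1, 2, 19} → MAX(m.credits)=3
  3: ids {3, 7, 16, 18} → MAX(m.credits)=5
  8: ids {24} → MAX(m.credits)=4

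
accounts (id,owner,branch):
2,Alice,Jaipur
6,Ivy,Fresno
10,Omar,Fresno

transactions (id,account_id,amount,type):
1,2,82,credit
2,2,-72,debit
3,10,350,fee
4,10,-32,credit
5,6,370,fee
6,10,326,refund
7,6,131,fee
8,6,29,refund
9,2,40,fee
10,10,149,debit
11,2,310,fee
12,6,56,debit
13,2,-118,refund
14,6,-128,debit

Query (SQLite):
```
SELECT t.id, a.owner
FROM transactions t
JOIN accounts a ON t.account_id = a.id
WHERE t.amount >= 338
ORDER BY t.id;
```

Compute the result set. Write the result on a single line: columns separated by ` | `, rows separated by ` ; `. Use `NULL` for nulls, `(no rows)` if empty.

3 | Omar ; 5 | Ivy

Each transactions row matches the accounts row where account_id = accounts.id.
Then keep rows with t.amount >= 338.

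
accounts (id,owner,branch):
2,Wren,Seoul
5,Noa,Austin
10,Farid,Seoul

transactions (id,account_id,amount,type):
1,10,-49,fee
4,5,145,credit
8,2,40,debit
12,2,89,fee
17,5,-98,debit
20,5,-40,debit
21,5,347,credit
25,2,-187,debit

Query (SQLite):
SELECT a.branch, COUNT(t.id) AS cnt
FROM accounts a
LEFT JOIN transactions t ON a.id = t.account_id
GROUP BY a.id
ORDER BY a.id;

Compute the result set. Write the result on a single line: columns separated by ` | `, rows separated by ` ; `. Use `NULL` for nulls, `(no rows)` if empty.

LEFT JOIN keeps every accounts row; unmatched ones get NULL for transactions columns.
Group by accounts.id and compute COUNT(t.id). COUNT(col) of an all-NULL group is 0.
  2: ids {8, 12, 25} → COUNT(t.id)=3
  5: ids {4, 17, 20, 21} → COUNT(t.id)=4
  10: ids {1} → COUNT(t.id)=1

Seoul | 3 ; Austin | 4 ; Seoul | 1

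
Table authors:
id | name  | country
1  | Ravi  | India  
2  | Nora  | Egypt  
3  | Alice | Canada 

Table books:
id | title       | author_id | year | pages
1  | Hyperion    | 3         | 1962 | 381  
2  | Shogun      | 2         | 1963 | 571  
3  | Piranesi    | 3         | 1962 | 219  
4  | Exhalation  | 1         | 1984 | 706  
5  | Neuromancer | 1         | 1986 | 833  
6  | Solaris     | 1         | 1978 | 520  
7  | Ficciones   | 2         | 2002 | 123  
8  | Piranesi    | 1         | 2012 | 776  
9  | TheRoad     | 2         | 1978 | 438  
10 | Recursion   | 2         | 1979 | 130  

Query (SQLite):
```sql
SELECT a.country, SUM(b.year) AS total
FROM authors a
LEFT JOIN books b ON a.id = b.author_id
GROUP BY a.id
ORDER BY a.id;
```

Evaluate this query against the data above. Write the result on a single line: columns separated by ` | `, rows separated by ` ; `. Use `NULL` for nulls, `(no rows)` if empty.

India | 7960 ; Egypt | 7922 ; Canada | 3924

LEFT JOIN keeps every authors row; unmatched ones get NULL for books columns.
Group by authors.id and compute SUM(b.year). SUM over an all-NULL group is NULL.
  1: ids {4, 5, 6, 8} → SUM(b.year)=7960
  2: ids {2, 7, 9, 10} → SUM(b.year)=7922
  3: ids {1, 3} → SUM(b.year)=3924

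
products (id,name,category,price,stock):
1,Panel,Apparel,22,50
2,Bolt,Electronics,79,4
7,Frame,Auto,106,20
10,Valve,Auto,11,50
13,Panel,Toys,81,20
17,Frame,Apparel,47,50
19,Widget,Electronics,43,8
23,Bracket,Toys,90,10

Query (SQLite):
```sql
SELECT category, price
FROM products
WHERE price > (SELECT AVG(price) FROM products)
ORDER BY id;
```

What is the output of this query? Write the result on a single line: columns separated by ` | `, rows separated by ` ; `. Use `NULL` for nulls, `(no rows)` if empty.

Scalar subquery: AVG(price) over all products rows = 59.875.
Keep rows where price > that value.

Electronics | 79 ; Auto | 106 ; Toys | 81 ; Toys | 90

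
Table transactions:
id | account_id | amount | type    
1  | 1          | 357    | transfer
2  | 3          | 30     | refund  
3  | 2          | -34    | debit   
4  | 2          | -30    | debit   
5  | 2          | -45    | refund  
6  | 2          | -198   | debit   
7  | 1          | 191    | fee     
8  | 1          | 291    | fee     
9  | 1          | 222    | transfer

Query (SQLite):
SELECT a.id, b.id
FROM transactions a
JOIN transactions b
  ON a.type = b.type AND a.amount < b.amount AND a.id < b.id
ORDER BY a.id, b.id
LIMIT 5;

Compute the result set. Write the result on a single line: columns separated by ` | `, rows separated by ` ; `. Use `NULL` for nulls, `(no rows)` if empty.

Pairs (a,b) with same type, a.amount < b.amount, a.id < b.id.
type groups: debit:{3,4,6} fee:{7,8} refund:{2,5} transfer:{1,9}
Ordered by (a.id, b.id); first 5.

3 | 4 ; 7 | 8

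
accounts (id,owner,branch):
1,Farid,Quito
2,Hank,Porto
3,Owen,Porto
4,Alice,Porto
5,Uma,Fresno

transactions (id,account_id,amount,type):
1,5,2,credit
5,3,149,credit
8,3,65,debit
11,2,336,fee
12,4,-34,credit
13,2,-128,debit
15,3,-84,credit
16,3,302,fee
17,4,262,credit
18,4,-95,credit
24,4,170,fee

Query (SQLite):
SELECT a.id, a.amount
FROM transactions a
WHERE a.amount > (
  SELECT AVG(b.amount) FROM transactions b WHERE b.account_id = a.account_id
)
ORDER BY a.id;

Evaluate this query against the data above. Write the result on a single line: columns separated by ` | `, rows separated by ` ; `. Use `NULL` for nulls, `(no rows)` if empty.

5 | 149 ; 11 | 336 ; 16 | 302 ; 17 | 262 ; 24 | 170

For each transactions row a, compute AVG(amount) over rows sharing a.account_id.
Keep row a if a.amount > that per-group AVG.
  account_id=2: AVG(amount) = 104.0
  account_id=3: AVG(amount) = 108.0
  account_id=4: AVG(amount) = 75.75
  account_id=5: AVG(amount) = 2.0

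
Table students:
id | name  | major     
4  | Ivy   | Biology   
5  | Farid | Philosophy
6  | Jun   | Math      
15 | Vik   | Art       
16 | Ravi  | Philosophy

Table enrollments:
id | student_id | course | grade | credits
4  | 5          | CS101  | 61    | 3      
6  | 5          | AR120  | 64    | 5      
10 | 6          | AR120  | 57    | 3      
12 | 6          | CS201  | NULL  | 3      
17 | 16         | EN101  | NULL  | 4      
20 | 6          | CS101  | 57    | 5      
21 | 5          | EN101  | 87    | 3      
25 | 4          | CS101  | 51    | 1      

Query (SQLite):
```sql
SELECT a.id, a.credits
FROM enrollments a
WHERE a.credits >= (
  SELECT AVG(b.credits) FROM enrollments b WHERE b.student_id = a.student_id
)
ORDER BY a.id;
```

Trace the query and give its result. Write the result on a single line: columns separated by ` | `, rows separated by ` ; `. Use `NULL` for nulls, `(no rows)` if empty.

For each enrollments row a, compute AVG(credits) over rows sharing a.student_id.
Keep row a if a.credits >= that per-group AVG.
  student_id=4: AVG(credits) = 1.0
  student_id=5: AVG(credits) = 3.666667
  student_id=6: AVG(credits) = 3.666667
  student_id=16: AVG(credits) = 4.0

6 | 5 ; 17 | 4 ; 20 | 5 ; 25 | 1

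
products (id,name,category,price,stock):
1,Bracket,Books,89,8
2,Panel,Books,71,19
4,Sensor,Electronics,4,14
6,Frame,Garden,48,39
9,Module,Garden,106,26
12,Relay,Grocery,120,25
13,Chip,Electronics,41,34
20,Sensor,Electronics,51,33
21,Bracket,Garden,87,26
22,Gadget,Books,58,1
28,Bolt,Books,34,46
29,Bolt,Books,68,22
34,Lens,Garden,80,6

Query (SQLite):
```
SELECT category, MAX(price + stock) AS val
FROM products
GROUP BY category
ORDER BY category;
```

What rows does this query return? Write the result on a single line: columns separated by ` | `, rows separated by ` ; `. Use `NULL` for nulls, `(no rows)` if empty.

For each row compute price + stock.
Group by category; take MAX of the expression per group.
  Books: ids {1, 2, 22, 28, 29} → MAX(price + stock)=97
  Electronics: ids {4, 13, 20} → MAX(price + stock)=84
  Garden: ids {6, 9, 21, 34} → MAX(price + stock)=132
  Grocery: ids {12} → MAX(price + stock)=145

Books | 97 ; Electronics | 84 ; Garden | 132 ; Grocery | 145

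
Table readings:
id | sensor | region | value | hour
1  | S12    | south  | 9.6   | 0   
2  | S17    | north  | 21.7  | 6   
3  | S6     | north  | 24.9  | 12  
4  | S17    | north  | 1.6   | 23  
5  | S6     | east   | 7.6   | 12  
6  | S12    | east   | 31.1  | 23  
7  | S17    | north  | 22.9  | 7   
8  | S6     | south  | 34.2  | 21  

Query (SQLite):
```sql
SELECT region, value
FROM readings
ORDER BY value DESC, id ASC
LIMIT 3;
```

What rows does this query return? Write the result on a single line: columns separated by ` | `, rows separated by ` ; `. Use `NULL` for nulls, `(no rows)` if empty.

south | 34.2 ; east | 31.1 ; north | 24.9

Sort by value desc, tiebreak id asc: (34.2, id=8), (31.1, id=6), (24.9, id=3), (22.9, id=7), (21.7, id=2), (9.6, id=1) …. Take first 3.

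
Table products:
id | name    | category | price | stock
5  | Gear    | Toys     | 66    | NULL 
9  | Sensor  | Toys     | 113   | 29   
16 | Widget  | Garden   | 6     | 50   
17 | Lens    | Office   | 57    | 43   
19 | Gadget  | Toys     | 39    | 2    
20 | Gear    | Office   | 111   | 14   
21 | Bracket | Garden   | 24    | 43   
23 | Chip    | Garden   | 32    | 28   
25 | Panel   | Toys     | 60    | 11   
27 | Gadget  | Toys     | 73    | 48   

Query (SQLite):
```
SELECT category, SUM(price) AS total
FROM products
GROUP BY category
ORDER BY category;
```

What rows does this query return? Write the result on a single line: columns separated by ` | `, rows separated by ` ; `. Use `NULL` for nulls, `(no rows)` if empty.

Garden | 62 ; Office | 168 ; Toys | 351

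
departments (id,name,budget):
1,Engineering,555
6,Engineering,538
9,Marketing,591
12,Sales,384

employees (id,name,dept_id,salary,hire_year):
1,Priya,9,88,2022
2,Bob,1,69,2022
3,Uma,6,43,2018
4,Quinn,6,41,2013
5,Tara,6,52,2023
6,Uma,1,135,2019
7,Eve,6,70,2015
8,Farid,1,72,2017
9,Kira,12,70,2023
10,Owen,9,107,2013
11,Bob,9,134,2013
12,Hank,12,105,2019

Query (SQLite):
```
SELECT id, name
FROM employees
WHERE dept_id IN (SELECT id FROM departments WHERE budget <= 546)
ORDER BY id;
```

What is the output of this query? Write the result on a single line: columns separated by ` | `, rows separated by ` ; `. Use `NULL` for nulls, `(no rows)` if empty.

Inner query: departments.id where budget <= 546.
Outer: keep employees rows whose dept_id is in that set.
Inner query → {6, 12}

3 | Uma ; 4 | Quinn ; 5 | Tara ; 7 | Eve ; 9 | Kira ; 12 | Hank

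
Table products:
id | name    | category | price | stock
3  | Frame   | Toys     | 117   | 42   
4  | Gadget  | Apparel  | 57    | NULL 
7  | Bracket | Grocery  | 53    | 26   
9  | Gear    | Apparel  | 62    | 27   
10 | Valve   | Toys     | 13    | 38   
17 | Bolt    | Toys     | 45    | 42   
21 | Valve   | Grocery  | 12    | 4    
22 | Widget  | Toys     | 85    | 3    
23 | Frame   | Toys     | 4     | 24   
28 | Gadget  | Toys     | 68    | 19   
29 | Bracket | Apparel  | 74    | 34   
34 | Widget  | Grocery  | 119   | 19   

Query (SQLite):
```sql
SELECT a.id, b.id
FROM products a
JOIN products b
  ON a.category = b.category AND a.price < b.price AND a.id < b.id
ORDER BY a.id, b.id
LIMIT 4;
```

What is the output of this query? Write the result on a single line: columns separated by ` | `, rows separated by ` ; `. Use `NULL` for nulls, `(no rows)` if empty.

4 | 9 ; 4 | 29 ; 7 | 34 ; 9 | 29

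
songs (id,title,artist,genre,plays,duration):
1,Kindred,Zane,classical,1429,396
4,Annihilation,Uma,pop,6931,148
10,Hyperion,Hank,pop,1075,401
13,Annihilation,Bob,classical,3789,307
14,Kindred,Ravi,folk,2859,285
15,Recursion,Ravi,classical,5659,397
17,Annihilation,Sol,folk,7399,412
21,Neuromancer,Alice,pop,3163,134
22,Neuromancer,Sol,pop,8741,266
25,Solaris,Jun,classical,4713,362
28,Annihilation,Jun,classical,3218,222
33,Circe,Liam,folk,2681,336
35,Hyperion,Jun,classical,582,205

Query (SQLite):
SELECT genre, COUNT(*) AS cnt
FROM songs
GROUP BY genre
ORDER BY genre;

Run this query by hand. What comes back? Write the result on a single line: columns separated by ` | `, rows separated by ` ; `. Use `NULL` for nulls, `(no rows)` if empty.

Partition songs by genre; compute COUNT(*) within each group.
  classical: ids {1, 13, 15, 25, 28, 35} → COUNT(*)=6
  folk: ids {14, 17, 33} → COUNT(*)=3
  pop: ids {4, 10, 21, 22} → COUNT(*)=4

classical | 6 ; folk | 3 ; pop | 4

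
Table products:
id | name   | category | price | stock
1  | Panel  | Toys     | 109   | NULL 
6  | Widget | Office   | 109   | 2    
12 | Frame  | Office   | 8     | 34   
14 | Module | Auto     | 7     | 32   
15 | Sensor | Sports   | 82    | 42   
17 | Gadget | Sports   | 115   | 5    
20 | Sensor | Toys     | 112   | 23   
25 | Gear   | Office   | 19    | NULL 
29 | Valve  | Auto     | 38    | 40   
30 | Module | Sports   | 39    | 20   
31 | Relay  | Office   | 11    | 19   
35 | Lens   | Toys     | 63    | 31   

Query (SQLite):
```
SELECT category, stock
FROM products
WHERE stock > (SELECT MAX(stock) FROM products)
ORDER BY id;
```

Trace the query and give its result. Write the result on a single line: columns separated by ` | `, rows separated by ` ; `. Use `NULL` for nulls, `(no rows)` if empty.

(no rows)

Scalar subquery: MAX(stock) over all products rows = 42.
Keep rows where stock > that value.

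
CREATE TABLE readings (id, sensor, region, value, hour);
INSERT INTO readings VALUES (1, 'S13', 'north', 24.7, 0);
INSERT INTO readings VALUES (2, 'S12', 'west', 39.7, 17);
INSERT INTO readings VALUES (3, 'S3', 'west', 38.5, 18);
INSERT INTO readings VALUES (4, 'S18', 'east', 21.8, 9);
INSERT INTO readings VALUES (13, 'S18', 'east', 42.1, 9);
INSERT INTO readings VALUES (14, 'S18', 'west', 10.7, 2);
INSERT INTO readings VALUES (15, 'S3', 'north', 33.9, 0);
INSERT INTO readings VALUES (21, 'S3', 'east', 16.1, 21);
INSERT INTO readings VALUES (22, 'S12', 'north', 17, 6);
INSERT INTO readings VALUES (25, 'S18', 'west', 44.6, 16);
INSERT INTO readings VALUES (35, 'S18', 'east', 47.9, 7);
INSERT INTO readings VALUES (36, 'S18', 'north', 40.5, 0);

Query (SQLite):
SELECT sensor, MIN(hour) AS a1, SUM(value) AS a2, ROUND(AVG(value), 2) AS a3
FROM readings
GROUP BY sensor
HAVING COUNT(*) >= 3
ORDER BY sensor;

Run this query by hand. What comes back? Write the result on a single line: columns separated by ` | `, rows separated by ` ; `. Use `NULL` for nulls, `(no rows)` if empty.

S18 | 0 | 207.6 | 34.6 ; S3 | 0 | 88.5 | 29.5

Group readings by sensor.
Per group compute: MIN(hour), SUM(value), ROUND(AVG(value), 2).
HAVING: drop groups with fewer than 3 rows.
  S12: ids {2, 22} → MIN(hour)=6, SUM(value)=56.7, ROUND(AVG(value), 2)=28.35
  S13: ids {1} → MIN(hour)=0, SUM(value)=24.7, ROUND(AVG(value), 2)=24.7
  S18: ids {4, 13, 14, 25, 35, 36} → MIN(hour)=0, SUM(value)=207.6, ROUND(AVG(value), 2)=34.6
  S3: ids {3, 15, 21} → MIN(hour)=0, SUM(value)=88.5, ROUND(AVG(value), 2)=29.5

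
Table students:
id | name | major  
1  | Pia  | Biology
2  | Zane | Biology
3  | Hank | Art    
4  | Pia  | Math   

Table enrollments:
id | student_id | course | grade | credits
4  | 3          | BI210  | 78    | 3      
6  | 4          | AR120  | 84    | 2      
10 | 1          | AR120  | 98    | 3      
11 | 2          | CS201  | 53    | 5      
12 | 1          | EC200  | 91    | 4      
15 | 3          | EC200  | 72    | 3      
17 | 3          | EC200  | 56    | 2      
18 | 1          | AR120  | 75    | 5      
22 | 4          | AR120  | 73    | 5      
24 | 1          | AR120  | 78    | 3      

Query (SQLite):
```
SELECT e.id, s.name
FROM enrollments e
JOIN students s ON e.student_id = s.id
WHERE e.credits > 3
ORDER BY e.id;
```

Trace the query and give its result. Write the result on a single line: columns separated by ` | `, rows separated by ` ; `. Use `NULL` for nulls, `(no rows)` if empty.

11 | Zane ; 12 | Pia ; 18 | Pia ; 22 | Pia

Each enrollments row matches the students row where student_id = students.id.
Then keep rows with e.credits > 3.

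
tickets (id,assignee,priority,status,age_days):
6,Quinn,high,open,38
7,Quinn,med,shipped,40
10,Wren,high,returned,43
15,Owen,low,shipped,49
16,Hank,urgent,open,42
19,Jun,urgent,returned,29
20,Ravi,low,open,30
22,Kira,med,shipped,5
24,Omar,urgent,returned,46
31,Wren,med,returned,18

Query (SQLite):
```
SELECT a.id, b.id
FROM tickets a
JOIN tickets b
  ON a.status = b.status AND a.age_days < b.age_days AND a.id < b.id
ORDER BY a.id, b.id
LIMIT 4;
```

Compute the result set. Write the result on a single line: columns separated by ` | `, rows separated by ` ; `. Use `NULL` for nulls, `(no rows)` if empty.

6 | 16 ; 7 | 15 ; 10 | 24 ; 19 | 24

Pairs (a,b) with same status, a.age_days < b.age_days, a.id < b.id.
status groups: open:{6,16,20} returned:{10,19,24,31} shipped:{7,15,22}
Ordered by (a.id, b.id); first 4.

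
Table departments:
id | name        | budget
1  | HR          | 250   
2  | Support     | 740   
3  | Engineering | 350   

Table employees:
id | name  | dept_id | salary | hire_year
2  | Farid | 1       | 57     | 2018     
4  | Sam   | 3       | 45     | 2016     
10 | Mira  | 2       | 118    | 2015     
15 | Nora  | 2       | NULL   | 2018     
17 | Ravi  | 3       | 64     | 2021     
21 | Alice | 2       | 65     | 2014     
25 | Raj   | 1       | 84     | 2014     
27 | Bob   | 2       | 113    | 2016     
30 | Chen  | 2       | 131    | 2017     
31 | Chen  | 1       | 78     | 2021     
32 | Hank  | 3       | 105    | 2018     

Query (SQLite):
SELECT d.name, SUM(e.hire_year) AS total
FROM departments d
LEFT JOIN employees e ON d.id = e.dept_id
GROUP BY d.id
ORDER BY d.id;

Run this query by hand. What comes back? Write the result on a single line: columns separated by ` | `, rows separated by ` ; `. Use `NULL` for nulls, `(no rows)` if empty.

LEFT JOIN keeps every departments row; unmatched ones get NULL for employees columns.
Group by departments.id and compute SUM(e.hire_year). SUM over an all-NULL group is NULL.
  1: ids {2, 25, 31} → SUM(e.hire_year)=6053
  2: ids {10, 15, 21, 27, 30} → SUM(e.hire_year)=10080
  3: ids {4, 17, 32} → SUM(e.hire_year)=6055

HR | 6053 ; Support | 10080 ; Engineering | 6055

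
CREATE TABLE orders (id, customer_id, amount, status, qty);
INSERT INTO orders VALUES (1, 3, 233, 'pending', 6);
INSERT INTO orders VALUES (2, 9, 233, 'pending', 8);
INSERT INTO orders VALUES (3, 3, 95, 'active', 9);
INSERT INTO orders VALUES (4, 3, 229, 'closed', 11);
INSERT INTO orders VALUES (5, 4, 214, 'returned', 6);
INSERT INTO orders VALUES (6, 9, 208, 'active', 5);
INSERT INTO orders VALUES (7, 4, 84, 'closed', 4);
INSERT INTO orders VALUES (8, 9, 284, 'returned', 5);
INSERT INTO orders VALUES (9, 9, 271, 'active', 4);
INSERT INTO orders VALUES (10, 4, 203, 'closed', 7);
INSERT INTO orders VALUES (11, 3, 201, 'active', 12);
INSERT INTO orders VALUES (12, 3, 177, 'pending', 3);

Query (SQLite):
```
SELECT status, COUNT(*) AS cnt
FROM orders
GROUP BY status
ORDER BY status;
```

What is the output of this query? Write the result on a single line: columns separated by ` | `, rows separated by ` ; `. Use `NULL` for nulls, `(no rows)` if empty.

Partition orders by status; compute COUNT(*) within each group.
  active: ids {3, 6, 9, 11} → COUNT(*)=4
  closed: ids {4, 7, 10} → COUNT(*)=3
  pending: ids {1, 2, 12} → COUNT(*)=3
  returned: ids {5, 8} → COUNT(*)=2

active | 4 ; closed | 3 ; pending | 3 ; returned | 2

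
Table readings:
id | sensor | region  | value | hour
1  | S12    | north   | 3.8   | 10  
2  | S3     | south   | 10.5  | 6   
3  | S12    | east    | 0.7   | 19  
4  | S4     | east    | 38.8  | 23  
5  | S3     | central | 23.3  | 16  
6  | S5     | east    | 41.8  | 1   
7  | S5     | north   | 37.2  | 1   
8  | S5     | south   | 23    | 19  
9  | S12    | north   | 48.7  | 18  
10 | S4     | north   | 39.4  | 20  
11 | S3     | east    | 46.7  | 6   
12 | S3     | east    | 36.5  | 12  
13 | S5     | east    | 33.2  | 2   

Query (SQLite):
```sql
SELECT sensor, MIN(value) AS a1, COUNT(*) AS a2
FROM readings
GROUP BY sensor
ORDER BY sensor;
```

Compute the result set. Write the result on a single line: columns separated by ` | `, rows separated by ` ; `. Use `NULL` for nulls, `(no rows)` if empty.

S12 | 0.7 | 3 ; S3 | 10.5 | 4 ; S4 | 38.8 | 2 ; S5 | 23 | 4

Group readings by sensor.
Per group compute: MIN(value), COUNT(*).
  S12: ids {1, 3, 9} → MIN(value)=0.7, COUNT(*)=3
  S3: ids {2, 5, 11, 12} → MIN(value)=10.5, COUNT(*)=4
  S4: ids {4, 10} → MIN(value)=38.8, COUNT(*)=2
  S5: ids {6, 7, 8, 13} → MIN(value)=23, COUNT(*)=4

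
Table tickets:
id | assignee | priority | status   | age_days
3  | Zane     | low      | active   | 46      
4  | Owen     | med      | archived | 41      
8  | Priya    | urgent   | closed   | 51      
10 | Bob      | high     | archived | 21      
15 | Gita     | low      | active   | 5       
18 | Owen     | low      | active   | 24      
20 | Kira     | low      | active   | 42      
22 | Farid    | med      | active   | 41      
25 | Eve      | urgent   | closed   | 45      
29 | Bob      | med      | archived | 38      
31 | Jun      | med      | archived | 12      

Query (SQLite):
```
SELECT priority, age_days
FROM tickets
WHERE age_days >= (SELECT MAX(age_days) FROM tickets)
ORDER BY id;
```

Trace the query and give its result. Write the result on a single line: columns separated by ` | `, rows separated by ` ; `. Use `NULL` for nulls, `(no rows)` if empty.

urgent | 51

Scalar subquery: MAX(age_days) over all tickets rows = 51.
Keep rows where age_days >= that value.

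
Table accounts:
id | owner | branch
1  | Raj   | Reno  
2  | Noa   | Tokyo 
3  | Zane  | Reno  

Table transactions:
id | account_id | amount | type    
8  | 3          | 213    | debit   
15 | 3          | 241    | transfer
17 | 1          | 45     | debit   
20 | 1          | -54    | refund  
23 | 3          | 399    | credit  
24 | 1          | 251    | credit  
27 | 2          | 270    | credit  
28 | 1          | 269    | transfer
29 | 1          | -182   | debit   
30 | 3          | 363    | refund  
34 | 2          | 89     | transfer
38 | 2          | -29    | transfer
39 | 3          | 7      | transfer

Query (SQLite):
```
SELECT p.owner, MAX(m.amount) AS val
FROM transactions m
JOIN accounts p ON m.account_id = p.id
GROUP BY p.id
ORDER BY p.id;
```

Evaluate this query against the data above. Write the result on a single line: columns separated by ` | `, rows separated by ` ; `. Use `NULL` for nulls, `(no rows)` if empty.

Raj | 269 ; Noa | 270 ; Zane | 399

Join each transactions row to its accounts via account_id.
Group joined rows by accounts.id; compute MAX(m.amount) per group.
  1: ids {17, 20, 24, 28, 29} → MAX(m.amount)=269
  2: ids {27, 34, 38} → MAX(m.amount)=270
  3: ids {8, 15, 23, 30, 39} → MAX(m.amount)=399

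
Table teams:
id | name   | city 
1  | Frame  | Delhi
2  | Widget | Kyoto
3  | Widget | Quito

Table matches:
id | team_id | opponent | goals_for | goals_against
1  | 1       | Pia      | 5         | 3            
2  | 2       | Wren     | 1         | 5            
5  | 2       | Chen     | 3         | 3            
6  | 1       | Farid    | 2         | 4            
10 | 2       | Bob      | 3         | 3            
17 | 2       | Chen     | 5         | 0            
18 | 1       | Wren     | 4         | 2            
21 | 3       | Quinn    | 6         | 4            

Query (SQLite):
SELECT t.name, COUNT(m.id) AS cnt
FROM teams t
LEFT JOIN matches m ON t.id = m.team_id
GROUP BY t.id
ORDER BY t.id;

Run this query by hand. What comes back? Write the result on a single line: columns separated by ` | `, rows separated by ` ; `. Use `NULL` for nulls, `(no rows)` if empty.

Frame | 3 ; Widget | 4 ; Widget | 1

LEFT JOIN keeps every teams row; unmatched ones get NULL for matches columns.
Group by teams.id and compute COUNT(m.id). COUNT(col) of an all-NULL group is 0.
  1: ids {1, 6, 18} → COUNT(m.id)=3
  2: ids {2, 5, 10, 17} → COUNT(m.id)=4
  3: ids {21} → COUNT(m.id)=1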